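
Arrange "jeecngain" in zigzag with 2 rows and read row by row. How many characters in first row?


Zigzag "jeecngain" into 2 rows:
Placing characters:
  'j' => row 0
  'e' => row 1
  'e' => row 0
  'c' => row 1
  'n' => row 0
  'g' => row 1
  'a' => row 0
  'i' => row 1
  'n' => row 0
Rows:
  Row 0: "jenan"
  Row 1: "ecgi"
First row length: 5

5


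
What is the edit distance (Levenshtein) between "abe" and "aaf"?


Computing edit distance: "abe" -> "aaf"
DP table:
           a    a    f
      0    1    2    3
  a   1    0    1    2
  b   2    1    1    2
  e   3    2    2    2
Edit distance = dp[3][3] = 2

2


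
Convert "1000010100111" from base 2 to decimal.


Input: "1000010100111" in base 2
Positional expansion:
  Digit '1' (value 1) x 2^12 = 4096
  Digit '0' (value 0) x 2^11 = 0
  Digit '0' (value 0) x 2^10 = 0
  Digit '0' (value 0) x 2^9 = 0
  Digit '0' (value 0) x 2^8 = 0
  Digit '1' (value 1) x 2^7 = 128
  Digit '0' (value 0) x 2^6 = 0
  Digit '1' (value 1) x 2^5 = 32
  Digit '0' (value 0) x 2^4 = 0
  Digit '0' (value 0) x 2^3 = 0
  Digit '1' (value 1) x 2^2 = 4
  Digit '1' (value 1) x 2^1 = 2
  Digit '1' (value 1) x 2^0 = 1
Sum = 4263

4263


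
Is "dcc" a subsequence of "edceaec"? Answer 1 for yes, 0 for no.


Check if "dcc" is a subsequence of "edceaec"
Greedy scan:
  Position 0 ('e'): no match needed
  Position 1 ('d'): matches sub[0] = 'd'
  Position 2 ('c'): matches sub[1] = 'c'
  Position 3 ('e'): no match needed
  Position 4 ('a'): no match needed
  Position 5 ('e'): no match needed
  Position 6 ('c'): matches sub[2] = 'c'
All 3 characters matched => is a subsequence

1


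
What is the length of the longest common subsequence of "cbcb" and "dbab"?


LCS of "cbcb" and "dbab"
DP table:
           d    b    a    b
      0    0    0    0    0
  c   0    0    0    0    0
  b   0    0    1    1    1
  c   0    0    1    1    1
  b   0    0    1    1    2
LCS length = dp[4][4] = 2

2


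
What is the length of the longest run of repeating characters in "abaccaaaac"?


Input: "abaccaaaac"
Scanning for longest run:
  Position 1 ('b'): new char, reset run to 1
  Position 2 ('a'): new char, reset run to 1
  Position 3 ('c'): new char, reset run to 1
  Position 4 ('c'): continues run of 'c', length=2
  Position 5 ('a'): new char, reset run to 1
  Position 6 ('a'): continues run of 'a', length=2
  Position 7 ('a'): continues run of 'a', length=3
  Position 8 ('a'): continues run of 'a', length=4
  Position 9 ('c'): new char, reset run to 1
Longest run: 'a' with length 4

4


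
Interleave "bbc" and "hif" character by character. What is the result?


Interleaving "bbc" and "hif":
  Position 0: 'b' from first, 'h' from second => "bh"
  Position 1: 'b' from first, 'i' from second => "bi"
  Position 2: 'c' from first, 'f' from second => "cf"
Result: bhbicf

bhbicf


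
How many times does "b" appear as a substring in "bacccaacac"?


Searching for "b" in "bacccaacac"
Scanning each position:
  Position 0: "b" => MATCH
  Position 1: "a" => no
  Position 2: "c" => no
  Position 3: "c" => no
  Position 4: "c" => no
  Position 5: "a" => no
  Position 6: "a" => no
  Position 7: "c" => no
  Position 8: "a" => no
  Position 9: "c" => no
Total occurrences: 1

1


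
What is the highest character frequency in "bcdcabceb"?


Input: bcdcabceb
Character counts:
  'a': 1
  'b': 3
  'c': 3
  'd': 1
  'e': 1
Maximum frequency: 3

3


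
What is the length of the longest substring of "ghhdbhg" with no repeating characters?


Input: "ghhdbhg"
Sliding window (track last position of each char):
  Position 0 ('g'): window [0,0] length 1 -- new best
  Position 1 ('h'): window [0,1] length 2 -- new best
  Position 2 ('h'): repeat (last at 1), move window start to 2
  Position 2 ('h'): window [2,2] length 1
  Position 3 ('d'): window [2,3] length 2
  Position 4 ('b'): window [2,4] length 3 -- new best
  Position 5 ('h'): repeat (last at 2), move window start to 3
  Position 5 ('h'): window [3,5] length 3
  Position 6 ('g'): window [3,6] length 4 -- new best
Longest substring with no repeats: "dbhg" with length 4

4


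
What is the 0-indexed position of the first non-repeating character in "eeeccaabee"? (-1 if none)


Input: eeeccaabee
Character frequencies:
  'a': 2
  'b': 1
  'c': 2
  'e': 5
Scanning left to right for freq == 1:
  Position 0 ('e'): freq=5, skip
  Position 1 ('e'): freq=5, skip
  Position 2 ('e'): freq=5, skip
  Position 3 ('c'): freq=2, skip
  Position 4 ('c'): freq=2, skip
  Position 5 ('a'): freq=2, skip
  Position 6 ('a'): freq=2, skip
  Position 7 ('b'): unique! => answer = 7

7


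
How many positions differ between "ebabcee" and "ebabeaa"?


Comparing "ebabcee" and "ebabeaa" position by position:
  Position 0: 'e' vs 'e' => same
  Position 1: 'b' vs 'b' => same
  Position 2: 'a' vs 'a' => same
  Position 3: 'b' vs 'b' => same
  Position 4: 'c' vs 'e' => DIFFER
  Position 5: 'e' vs 'a' => DIFFER
  Position 6: 'e' vs 'a' => DIFFER
Positions that differ: 3

3


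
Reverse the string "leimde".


Input: leimde
Reading characters right to left:
  Position 5: 'e'
  Position 4: 'd'
  Position 3: 'm'
  Position 2: 'i'
  Position 1: 'e'
  Position 0: 'l'
Reversed: edmiel

edmiel


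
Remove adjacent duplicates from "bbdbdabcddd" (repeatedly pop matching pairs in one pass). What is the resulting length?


Input: bbdbdabcddd
Stack-based adjacent duplicate removal:
  Read 'b': push. Stack: b
  Read 'b': matches stack top 'b' => pop. Stack: (empty)
  Read 'd': push. Stack: d
  Read 'b': push. Stack: db
  Read 'd': push. Stack: dbd
  Read 'a': push. Stack: dbda
  Read 'b': push. Stack: dbdab
  Read 'c': push. Stack: dbdabc
  Read 'd': push. Stack: dbdabcd
  Read 'd': matches stack top 'd' => pop. Stack: dbdabc
  Read 'd': push. Stack: dbdabcd
Final stack: "dbdabcd" (length 7)

7


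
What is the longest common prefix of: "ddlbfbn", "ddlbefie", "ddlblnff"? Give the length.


Words: ddlbfbn, ddlbefie, ddlblnff
  Position 0: all 'd' => match
  Position 1: all 'd' => match
  Position 2: all 'l' => match
  Position 3: all 'b' => match
  Position 4: ('f', 'e', 'l') => mismatch, stop
LCP = "ddlb" (length 4)

4


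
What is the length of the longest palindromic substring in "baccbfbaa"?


Input: "baccbfbaa"
Checking substrings for palindromes:
  [4:7] "bfb" (len 3) => palindrome
  [2:4] "cc" (len 2) => palindrome
  [7:9] "aa" (len 2) => palindrome
Longest palindromic substring: "bfb" with length 3

3


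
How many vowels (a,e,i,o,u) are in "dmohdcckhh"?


Input: dmohdcckhh
Checking each character:
  'd' at position 0: consonant
  'm' at position 1: consonant
  'o' at position 2: vowel (running total: 1)
  'h' at position 3: consonant
  'd' at position 4: consonant
  'c' at position 5: consonant
  'c' at position 6: consonant
  'k' at position 7: consonant
  'h' at position 8: consonant
  'h' at position 9: consonant
Total vowels: 1

1


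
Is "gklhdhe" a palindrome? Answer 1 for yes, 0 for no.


Input: gklhdhe
Reversed: ehdhlkg
  Compare pos 0 ('g') with pos 6 ('e'): MISMATCH
  Compare pos 1 ('k') with pos 5 ('h'): MISMATCH
  Compare pos 2 ('l') with pos 4 ('d'): MISMATCH
Result: not a palindrome

0


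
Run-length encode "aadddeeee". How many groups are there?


Input: aadddeeee
Scanning for consecutive runs:
  Group 1: 'a' x 2 (positions 0-1)
  Group 2: 'd' x 3 (positions 2-4)
  Group 3: 'e' x 4 (positions 5-8)
Total groups: 3

3


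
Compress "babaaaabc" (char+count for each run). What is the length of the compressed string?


Input: babaaaabc
Runs:
  'b' x 1 => "b1"
  'a' x 1 => "a1"
  'b' x 1 => "b1"
  'a' x 4 => "a4"
  'b' x 1 => "b1"
  'c' x 1 => "c1"
Compressed: "b1a1b1a4b1c1"
Compressed length: 12

12


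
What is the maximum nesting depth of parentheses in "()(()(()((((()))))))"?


Input: "()(()(()((((()))))))"
Tracking depth:
  Position 0 '(': depth becomes 1
  Position 1 ')': depth becomes 0
  Position 2 '(': depth becomes 1
  Position 3 '(': depth becomes 2
  Position 4 ')': depth becomes 1
  Position 5 '(': depth becomes 2
  Position 6 '(': depth becomes 3
  Position 7 ')': depth becomes 2
  Position 8 '(': depth becomes 3
  Position 9 '(': depth becomes 4
  Position 10 '(': depth becomes 5
  Position 11 '(': depth becomes 6
  Position 12 '(': depth becomes 7
  Position 13 ')': depth becomes 6
  Position 14 ')': depth becomes 5
  Position 15 ')': depth becomes 4
  Position 16 ')': depth becomes 3
  Position 17 ')': depth becomes 2
  Position 18 ')': depth becomes 1
  Position 19 ')': depth becomes 0
Maximum depth reached: 7

7


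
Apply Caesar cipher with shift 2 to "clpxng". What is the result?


Caesar cipher: shift "clpxng" by 2
  'c' (pos 2) + 2 = pos 4 = 'e'
  'l' (pos 11) + 2 = pos 13 = 'n'
  'p' (pos 15) + 2 = pos 17 = 'r'
  'x' (pos 23) + 2 = pos 25 = 'z'
  'n' (pos 13) + 2 = pos 15 = 'p'
  'g' (pos 6) + 2 = pos 8 = 'i'
Result: enrzpi

enrzpi


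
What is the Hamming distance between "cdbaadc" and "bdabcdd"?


Comparing "cdbaadc" and "bdabcdd" position by position:
  Position 0: 'c' vs 'b' => differ
  Position 1: 'd' vs 'd' => same
  Position 2: 'b' vs 'a' => differ
  Position 3: 'a' vs 'b' => differ
  Position 4: 'a' vs 'c' => differ
  Position 5: 'd' vs 'd' => same
  Position 6: 'c' vs 'd' => differ
Total differences (Hamming distance): 5

5


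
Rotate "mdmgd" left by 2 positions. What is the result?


Input: "mdmgd", rotate left by 2
First 2 characters: "md"
Remaining characters: "mgd"
Concatenate remaining + first: "mgd" + "md" = "mgdmd"

mgdmd


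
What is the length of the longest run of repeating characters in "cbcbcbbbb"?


Input: "cbcbcbbbb"
Scanning for longest run:
  Position 1 ('b'): new char, reset run to 1
  Position 2 ('c'): new char, reset run to 1
  Position 3 ('b'): new char, reset run to 1
  Position 4 ('c'): new char, reset run to 1
  Position 5 ('b'): new char, reset run to 1
  Position 6 ('b'): continues run of 'b', length=2
  Position 7 ('b'): continues run of 'b', length=3
  Position 8 ('b'): continues run of 'b', length=4
Longest run: 'b' with length 4

4


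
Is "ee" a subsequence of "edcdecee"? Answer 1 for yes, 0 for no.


Check if "ee" is a subsequence of "edcdecee"
Greedy scan:
  Position 0 ('e'): matches sub[0] = 'e'
  Position 1 ('d'): no match needed
  Position 2 ('c'): no match needed
  Position 3 ('d'): no match needed
  Position 4 ('e'): matches sub[1] = 'e'
  Position 5 ('c'): no match needed
  Position 6 ('e'): no match needed
  Position 7 ('e'): no match needed
All 2 characters matched => is a subsequence

1


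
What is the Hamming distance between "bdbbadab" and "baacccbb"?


Comparing "bdbbadab" and "baacccbb" position by position:
  Position 0: 'b' vs 'b' => same
  Position 1: 'd' vs 'a' => differ
  Position 2: 'b' vs 'a' => differ
  Position 3: 'b' vs 'c' => differ
  Position 4: 'a' vs 'c' => differ
  Position 5: 'd' vs 'c' => differ
  Position 6: 'a' vs 'b' => differ
  Position 7: 'b' vs 'b' => same
Total differences (Hamming distance): 6

6


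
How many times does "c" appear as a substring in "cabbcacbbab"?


Searching for "c" in "cabbcacbbab"
Scanning each position:
  Position 0: "c" => MATCH
  Position 1: "a" => no
  Position 2: "b" => no
  Position 3: "b" => no
  Position 4: "c" => MATCH
  Position 5: "a" => no
  Position 6: "c" => MATCH
  Position 7: "b" => no
  Position 8: "b" => no
  Position 9: "a" => no
  Position 10: "b" => no
Total occurrences: 3

3


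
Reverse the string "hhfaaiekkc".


Input: hhfaaiekkc
Reading characters right to left:
  Position 9: 'c'
  Position 8: 'k'
  Position 7: 'k'
  Position 6: 'e'
  Position 5: 'i'
  Position 4: 'a'
  Position 3: 'a'
  Position 2: 'f'
  Position 1: 'h'
  Position 0: 'h'
Reversed: ckkeiaafhh

ckkeiaafhh


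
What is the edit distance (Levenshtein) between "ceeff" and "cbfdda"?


Computing edit distance: "ceeff" -> "cbfdda"
DP table:
           c    b    f    d    d    a
      0    1    2    3    4    5    6
  c   1    0    1    2    3    4    5
  e   2    1    1    2    3    4    5
  e   3    2    2    2    3    4    5
  f   4    3    3    2    3    4    5
  f   5    4    4    3    3    4    5
Edit distance = dp[5][6] = 5

5


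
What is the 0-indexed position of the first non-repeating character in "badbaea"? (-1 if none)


Input: badbaea
Character frequencies:
  'a': 3
  'b': 2
  'd': 1
  'e': 1
Scanning left to right for freq == 1:
  Position 0 ('b'): freq=2, skip
  Position 1 ('a'): freq=3, skip
  Position 2 ('d'): unique! => answer = 2

2


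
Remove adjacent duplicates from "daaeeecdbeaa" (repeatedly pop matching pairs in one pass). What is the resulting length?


Input: daaeeecdbeaa
Stack-based adjacent duplicate removal:
  Read 'd': push. Stack: d
  Read 'a': push. Stack: da
  Read 'a': matches stack top 'a' => pop. Stack: d
  Read 'e': push. Stack: de
  Read 'e': matches stack top 'e' => pop. Stack: d
  Read 'e': push. Stack: de
  Read 'c': push. Stack: dec
  Read 'd': push. Stack: decd
  Read 'b': push. Stack: decdb
  Read 'e': push. Stack: decdbe
  Read 'a': push. Stack: decdbea
  Read 'a': matches stack top 'a' => pop. Stack: decdbe
Final stack: "decdbe" (length 6)

6


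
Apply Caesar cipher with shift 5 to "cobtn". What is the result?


Caesar cipher: shift "cobtn" by 5
  'c' (pos 2) + 5 = pos 7 = 'h'
  'o' (pos 14) + 5 = pos 19 = 't'
  'b' (pos 1) + 5 = pos 6 = 'g'
  't' (pos 19) + 5 = pos 24 = 'y'
  'n' (pos 13) + 5 = pos 18 = 's'
Result: htgys

htgys


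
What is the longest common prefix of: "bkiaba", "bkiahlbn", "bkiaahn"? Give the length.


Words: bkiaba, bkiahlbn, bkiaahn
  Position 0: all 'b' => match
  Position 1: all 'k' => match
  Position 2: all 'i' => match
  Position 3: all 'a' => match
  Position 4: ('b', 'h', 'a') => mismatch, stop
LCP = "bkia" (length 4)

4


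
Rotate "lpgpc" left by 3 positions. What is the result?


Input: "lpgpc", rotate left by 3
First 3 characters: "lpg"
Remaining characters: "pc"
Concatenate remaining + first: "pc" + "lpg" = "pclpg"

pclpg


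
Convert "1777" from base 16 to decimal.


Input: "1777" in base 16
Positional expansion:
  Digit '1' (value 1) x 16^3 = 4096
  Digit '7' (value 7) x 16^2 = 1792
  Digit '7' (value 7) x 16^1 = 112
  Digit '7' (value 7) x 16^0 = 7
Sum = 6007

6007


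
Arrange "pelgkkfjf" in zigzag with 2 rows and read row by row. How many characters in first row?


Zigzag "pelgkkfjf" into 2 rows:
Placing characters:
  'p' => row 0
  'e' => row 1
  'l' => row 0
  'g' => row 1
  'k' => row 0
  'k' => row 1
  'f' => row 0
  'j' => row 1
  'f' => row 0
Rows:
  Row 0: "plkff"
  Row 1: "egkj"
First row length: 5

5


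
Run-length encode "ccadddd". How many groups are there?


Input: ccadddd
Scanning for consecutive runs:
  Group 1: 'c' x 2 (positions 0-1)
  Group 2: 'a' x 1 (positions 2-2)
  Group 3: 'd' x 4 (positions 3-6)
Total groups: 3

3


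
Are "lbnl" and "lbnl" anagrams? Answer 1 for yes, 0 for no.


Strings: "lbnl", "lbnl"
Sorted first:  blln
Sorted second: blln
Sorted forms match => anagrams

1


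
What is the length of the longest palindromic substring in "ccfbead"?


Input: "ccfbead"
Checking substrings for palindromes:
  [0:2] "cc" (len 2) => palindrome
Longest palindromic substring: "cc" with length 2

2


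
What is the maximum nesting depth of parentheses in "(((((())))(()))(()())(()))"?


Input: "(((((())))(()))(()())(()))"
Tracking depth:
  Position 0 '(': depth becomes 1
  Position 1 '(': depth becomes 2
  Position 2 '(': depth becomes 3
  Position 3 '(': depth becomes 4
  Position 4 '(': depth becomes 5
  Position 5 '(': depth becomes 6
  Position 6 ')': depth becomes 5
  Position 7 ')': depth becomes 4
  Position 8 ')': depth becomes 3
  Position 9 ')': depth becomes 2
  Position 10 '(': depth becomes 3
  Position 11 '(': depth becomes 4
  Position 12 ')': depth becomes 3
  Position 13 ')': depth becomes 2
  Position 14 ')': depth becomes 1
  Position 15 '(': depth becomes 2
  Position 16 '(': depth becomes 3
  Position 17 ')': depth becomes 2
  Position 18 '(': depth becomes 3
  Position 19 ')': depth becomes 2
  Position 20 ')': depth becomes 1
  Position 21 '(': depth becomes 2
  Position 22 '(': depth becomes 3
  Position 23 ')': depth becomes 2
  Position 24 ')': depth becomes 1
  Position 25 ')': depth becomes 0
Maximum depth reached: 6

6


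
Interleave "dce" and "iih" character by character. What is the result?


Interleaving "dce" and "iih":
  Position 0: 'd' from first, 'i' from second => "di"
  Position 1: 'c' from first, 'i' from second => "ci"
  Position 2: 'e' from first, 'h' from second => "eh"
Result: dicieh

dicieh


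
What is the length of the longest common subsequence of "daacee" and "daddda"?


LCS of "daacee" and "daddda"
DP table:
           d    a    d    d    d    a
      0    0    0    0    0    0    0
  d   0    1    1    1    1    1    1
  a   0    1    2    2    2    2    2
  a   0    1    2    2    2    2    3
  c   0    1    2    2    2    2    3
  e   0    1    2    2    2    2    3
  e   0    1    2    2    2    2    3
LCS length = dp[6][6] = 3

3


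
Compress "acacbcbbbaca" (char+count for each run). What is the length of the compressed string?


Input: acacbcbbbaca
Runs:
  'a' x 1 => "a1"
  'c' x 1 => "c1"
  'a' x 1 => "a1"
  'c' x 1 => "c1"
  'b' x 1 => "b1"
  'c' x 1 => "c1"
  'b' x 3 => "b3"
  'a' x 1 => "a1"
  'c' x 1 => "c1"
  'a' x 1 => "a1"
Compressed: "a1c1a1c1b1c1b3a1c1a1"
Compressed length: 20

20


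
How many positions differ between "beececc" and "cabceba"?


Comparing "beececc" and "cabceba" position by position:
  Position 0: 'b' vs 'c' => DIFFER
  Position 1: 'e' vs 'a' => DIFFER
  Position 2: 'e' vs 'b' => DIFFER
  Position 3: 'c' vs 'c' => same
  Position 4: 'e' vs 'e' => same
  Position 5: 'c' vs 'b' => DIFFER
  Position 6: 'c' vs 'a' => DIFFER
Positions that differ: 5

5


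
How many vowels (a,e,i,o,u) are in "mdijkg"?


Input: mdijkg
Checking each character:
  'm' at position 0: consonant
  'd' at position 1: consonant
  'i' at position 2: vowel (running total: 1)
  'j' at position 3: consonant
  'k' at position 4: consonant
  'g' at position 5: consonant
Total vowels: 1

1


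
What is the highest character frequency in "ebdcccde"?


Input: ebdcccde
Character counts:
  'b': 1
  'c': 3
  'd': 2
  'e': 2
Maximum frequency: 3

3


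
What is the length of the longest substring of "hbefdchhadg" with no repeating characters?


Input: "hbefdchhadg"
Sliding window (track last position of each char):
  Position 0 ('h'): window [0,0] length 1 -- new best
  Position 1 ('b'): window [0,1] length 2 -- new best
  Position 2 ('e'): window [0,2] length 3 -- new best
  Position 3 ('f'): window [0,3] length 4 -- new best
  Position 4 ('d'): window [0,4] length 5 -- new best
  Position 5 ('c'): window [0,5] length 6 -- new best
  Position 6 ('h'): repeat (last at 0), move window start to 1
  Position 6 ('h'): window [1,6] length 6
  Position 7 ('h'): repeat (last at 6), move window start to 7
  Position 7 ('h'): window [7,7] length 1
  Position 8 ('a'): window [7,8] length 2
  Position 9 ('d'): window [7,9] length 3
  Position 10 ('g'): window [7,10] length 4
Longest substring with no repeats: "hbefdc" with length 6

6


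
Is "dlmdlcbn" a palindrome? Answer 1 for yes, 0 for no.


Input: dlmdlcbn
Reversed: nbcldmld
  Compare pos 0 ('d') with pos 7 ('n'): MISMATCH
  Compare pos 1 ('l') with pos 6 ('b'): MISMATCH
  Compare pos 2 ('m') with pos 5 ('c'): MISMATCH
  Compare pos 3 ('d') with pos 4 ('l'): MISMATCH
Result: not a palindrome

0


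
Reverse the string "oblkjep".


Input: oblkjep
Reading characters right to left:
  Position 6: 'p'
  Position 5: 'e'
  Position 4: 'j'
  Position 3: 'k'
  Position 2: 'l'
  Position 1: 'b'
  Position 0: 'o'
Reversed: pejklbo

pejklbo


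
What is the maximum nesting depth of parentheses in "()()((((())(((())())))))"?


Input: "()()((((())(((())())))))"
Tracking depth:
  Position 0 '(': depth becomes 1
  Position 1 ')': depth becomes 0
  Position 2 '(': depth becomes 1
  Position 3 ')': depth becomes 0
  Position 4 '(': depth becomes 1
  Position 5 '(': depth becomes 2
  Position 6 '(': depth becomes 3
  Position 7 '(': depth becomes 4
  Position 8 '(': depth becomes 5
  Position 9 ')': depth becomes 4
  Position 10 ')': depth becomes 3
  Position 11 '(': depth becomes 4
  Position 12 '(': depth becomes 5
  Position 13 '(': depth becomes 6
  Position 14 '(': depth becomes 7
  Position 15 ')': depth becomes 6
  Position 16 ')': depth becomes 5
  Position 17 '(': depth becomes 6
  Position 18 ')': depth becomes 5
  Position 19 ')': depth becomes 4
  Position 20 ')': depth becomes 3
  Position 21 ')': depth becomes 2
  Position 22 ')': depth becomes 1
  Position 23 ')': depth becomes 0
Maximum depth reached: 7

7


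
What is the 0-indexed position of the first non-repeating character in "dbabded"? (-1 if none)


Input: dbabded
Character frequencies:
  'a': 1
  'b': 2
  'd': 3
  'e': 1
Scanning left to right for freq == 1:
  Position 0 ('d'): freq=3, skip
  Position 1 ('b'): freq=2, skip
  Position 2 ('a'): unique! => answer = 2

2


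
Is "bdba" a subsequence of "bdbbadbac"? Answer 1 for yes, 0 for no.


Check if "bdba" is a subsequence of "bdbbadbac"
Greedy scan:
  Position 0 ('b'): matches sub[0] = 'b'
  Position 1 ('d'): matches sub[1] = 'd'
  Position 2 ('b'): matches sub[2] = 'b'
  Position 3 ('b'): no match needed
  Position 4 ('a'): matches sub[3] = 'a'
  Position 5 ('d'): no match needed
  Position 6 ('b'): no match needed
  Position 7 ('a'): no match needed
  Position 8 ('c'): no match needed
All 4 characters matched => is a subsequence

1


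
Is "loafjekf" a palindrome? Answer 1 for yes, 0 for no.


Input: loafjekf
Reversed: fkejfaol
  Compare pos 0 ('l') with pos 7 ('f'): MISMATCH
  Compare pos 1 ('o') with pos 6 ('k'): MISMATCH
  Compare pos 2 ('a') with pos 5 ('e'): MISMATCH
  Compare pos 3 ('f') with pos 4 ('j'): MISMATCH
Result: not a palindrome

0


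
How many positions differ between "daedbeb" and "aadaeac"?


Comparing "daedbeb" and "aadaeac" position by position:
  Position 0: 'd' vs 'a' => DIFFER
  Position 1: 'a' vs 'a' => same
  Position 2: 'e' vs 'd' => DIFFER
  Position 3: 'd' vs 'a' => DIFFER
  Position 4: 'b' vs 'e' => DIFFER
  Position 5: 'e' vs 'a' => DIFFER
  Position 6: 'b' vs 'c' => DIFFER
Positions that differ: 6

6


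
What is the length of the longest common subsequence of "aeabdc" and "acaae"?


LCS of "aeabdc" and "acaae"
DP table:
           a    c    a    a    e
      0    0    0    0    0    0
  a   0    1    1    1    1    1
  e   0    1    1    1    1    2
  a   0    1    1    2    2    2
  b   0    1    1    2    2    2
  d   0    1    1    2    2    2
  c   0    1    2    2    2    2
LCS length = dp[6][5] = 2

2


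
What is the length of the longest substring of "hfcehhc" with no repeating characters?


Input: "hfcehhc"
Sliding window (track last position of each char):
  Position 0 ('h'): window [0,0] length 1 -- new best
  Position 1 ('f'): window [0,1] length 2 -- new best
  Position 2 ('c'): window [0,2] length 3 -- new best
  Position 3 ('e'): window [0,3] length 4 -- new best
  Position 4 ('h'): repeat (last at 0), move window start to 1
  Position 4 ('h'): window [1,4] length 4
  Position 5 ('h'): repeat (last at 4), move window start to 5
  Position 5 ('h'): window [5,5] length 1
  Position 6 ('c'): window [5,6] length 2
Longest substring with no repeats: "hfce" with length 4

4


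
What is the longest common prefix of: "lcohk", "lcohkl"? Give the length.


Words: lcohk, lcohkl
  Position 0: all 'l' => match
  Position 1: all 'c' => match
  Position 2: all 'o' => match
  Position 3: all 'h' => match
  Position 4: all 'k' => match
LCP = "lcohk" (length 5)

5


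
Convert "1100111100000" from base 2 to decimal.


Input: "1100111100000" in base 2
Positional expansion:
  Digit '1' (value 1) x 2^12 = 4096
  Digit '1' (value 1) x 2^11 = 2048
  Digit '0' (value 0) x 2^10 = 0
  Digit '0' (value 0) x 2^9 = 0
  Digit '1' (value 1) x 2^8 = 256
  Digit '1' (value 1) x 2^7 = 128
  Digit '1' (value 1) x 2^6 = 64
  Digit '1' (value 1) x 2^5 = 32
  Digit '0' (value 0) x 2^4 = 0
  Digit '0' (value 0) x 2^3 = 0
  Digit '0' (value 0) x 2^2 = 0
  Digit '0' (value 0) x 2^1 = 0
  Digit '0' (value 0) x 2^0 = 0
Sum = 6624

6624


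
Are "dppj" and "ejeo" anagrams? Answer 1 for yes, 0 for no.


Strings: "dppj", "ejeo"
Sorted first:  djpp
Sorted second: eejo
Differ at position 0: 'd' vs 'e' => not anagrams

0


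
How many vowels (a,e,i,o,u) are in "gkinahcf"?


Input: gkinahcf
Checking each character:
  'g' at position 0: consonant
  'k' at position 1: consonant
  'i' at position 2: vowel (running total: 1)
  'n' at position 3: consonant
  'a' at position 4: vowel (running total: 2)
  'h' at position 5: consonant
  'c' at position 6: consonant
  'f' at position 7: consonant
Total vowels: 2

2


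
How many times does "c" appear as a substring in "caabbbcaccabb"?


Searching for "c" in "caabbbcaccabb"
Scanning each position:
  Position 0: "c" => MATCH
  Position 1: "a" => no
  Position 2: "a" => no
  Position 3: "b" => no
  Position 4: "b" => no
  Position 5: "b" => no
  Position 6: "c" => MATCH
  Position 7: "a" => no
  Position 8: "c" => MATCH
  Position 9: "c" => MATCH
  Position 10: "a" => no
  Position 11: "b" => no
  Position 12: "b" => no
Total occurrences: 4

4


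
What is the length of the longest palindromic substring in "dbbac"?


Input: "dbbac"
Checking substrings for palindromes:
  [1:3] "bb" (len 2) => palindrome
Longest palindromic substring: "bb" with length 2

2


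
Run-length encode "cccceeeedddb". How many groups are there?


Input: cccceeeedddb
Scanning for consecutive runs:
  Group 1: 'c' x 4 (positions 0-3)
  Group 2: 'e' x 4 (positions 4-7)
  Group 3: 'd' x 3 (positions 8-10)
  Group 4: 'b' x 1 (positions 11-11)
Total groups: 4

4


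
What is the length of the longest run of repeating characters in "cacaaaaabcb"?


Input: "cacaaaaabcb"
Scanning for longest run:
  Position 1 ('a'): new char, reset run to 1
  Position 2 ('c'): new char, reset run to 1
  Position 3 ('a'): new char, reset run to 1
  Position 4 ('a'): continues run of 'a', length=2
  Position 5 ('a'): continues run of 'a', length=3
  Position 6 ('a'): continues run of 'a', length=4
  Position 7 ('a'): continues run of 'a', length=5
  Position 8 ('b'): new char, reset run to 1
  Position 9 ('c'): new char, reset run to 1
  Position 10 ('b'): new char, reset run to 1
Longest run: 'a' with length 5

5


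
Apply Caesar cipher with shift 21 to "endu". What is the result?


Caesar cipher: shift "endu" by 21
  'e' (pos 4) + 21 = pos 25 = 'z'
  'n' (pos 13) + 21 = pos 8 = 'i'
  'd' (pos 3) + 21 = pos 24 = 'y'
  'u' (pos 20) + 21 = pos 15 = 'p'
Result: ziyp

ziyp


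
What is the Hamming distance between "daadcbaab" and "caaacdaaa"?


Comparing "daadcbaab" and "caaacdaaa" position by position:
  Position 0: 'd' vs 'c' => differ
  Position 1: 'a' vs 'a' => same
  Position 2: 'a' vs 'a' => same
  Position 3: 'd' vs 'a' => differ
  Position 4: 'c' vs 'c' => same
  Position 5: 'b' vs 'd' => differ
  Position 6: 'a' vs 'a' => same
  Position 7: 'a' vs 'a' => same
  Position 8: 'b' vs 'a' => differ
Total differences (Hamming distance): 4

4


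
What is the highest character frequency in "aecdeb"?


Input: aecdeb
Character counts:
  'a': 1
  'b': 1
  'c': 1
  'd': 1
  'e': 2
Maximum frequency: 2

2


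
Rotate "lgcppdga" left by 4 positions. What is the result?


Input: "lgcppdga", rotate left by 4
First 4 characters: "lgcp"
Remaining characters: "pdga"
Concatenate remaining + first: "pdga" + "lgcp" = "pdgalgcp"

pdgalgcp


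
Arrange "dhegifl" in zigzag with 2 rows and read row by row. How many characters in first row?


Zigzag "dhegifl" into 2 rows:
Placing characters:
  'd' => row 0
  'h' => row 1
  'e' => row 0
  'g' => row 1
  'i' => row 0
  'f' => row 1
  'l' => row 0
Rows:
  Row 0: "deil"
  Row 1: "hgf"
First row length: 4

4


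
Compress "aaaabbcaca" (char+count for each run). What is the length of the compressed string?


Input: aaaabbcaca
Runs:
  'a' x 4 => "a4"
  'b' x 2 => "b2"
  'c' x 1 => "c1"
  'a' x 1 => "a1"
  'c' x 1 => "c1"
  'a' x 1 => "a1"
Compressed: "a4b2c1a1c1a1"
Compressed length: 12

12


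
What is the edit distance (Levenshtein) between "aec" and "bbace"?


Computing edit distance: "aec" -> "bbace"
DP table:
           b    b    a    c    e
      0    1    2    3    4    5
  a   1    1    2    2    3    4
  e   2    2    2    3    3    3
  c   3    3    3    3    3    4
Edit distance = dp[3][5] = 4

4


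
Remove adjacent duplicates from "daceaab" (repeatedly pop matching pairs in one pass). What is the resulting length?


Input: daceaab
Stack-based adjacent duplicate removal:
  Read 'd': push. Stack: d
  Read 'a': push. Stack: da
  Read 'c': push. Stack: dac
  Read 'e': push. Stack: dace
  Read 'a': push. Stack: dacea
  Read 'a': matches stack top 'a' => pop. Stack: dace
  Read 'b': push. Stack: daceb
Final stack: "daceb" (length 5)

5


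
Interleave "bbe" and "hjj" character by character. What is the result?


Interleaving "bbe" and "hjj":
  Position 0: 'b' from first, 'h' from second => "bh"
  Position 1: 'b' from first, 'j' from second => "bj"
  Position 2: 'e' from first, 'j' from second => "ej"
Result: bhbjej

bhbjej


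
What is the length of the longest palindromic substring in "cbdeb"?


Input: "cbdeb"
Checking substrings for palindromes:
  No multi-char palindromic substrings found
Longest palindromic substring: "c" with length 1

1


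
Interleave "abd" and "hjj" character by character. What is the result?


Interleaving "abd" and "hjj":
  Position 0: 'a' from first, 'h' from second => "ah"
  Position 1: 'b' from first, 'j' from second => "bj"
  Position 2: 'd' from first, 'j' from second => "dj"
Result: ahbjdj

ahbjdj


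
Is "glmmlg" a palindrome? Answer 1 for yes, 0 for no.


Input: glmmlg
Reversed: glmmlg
  Compare pos 0 ('g') with pos 5 ('g'): match
  Compare pos 1 ('l') with pos 4 ('l'): match
  Compare pos 2 ('m') with pos 3 ('m'): match
Result: palindrome

1


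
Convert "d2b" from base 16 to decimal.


Input: "d2b" in base 16
Positional expansion:
  Digit 'd' (value 13) x 16^2 = 3328
  Digit '2' (value 2) x 16^1 = 32
  Digit 'b' (value 11) x 16^0 = 11
Sum = 3371

3371


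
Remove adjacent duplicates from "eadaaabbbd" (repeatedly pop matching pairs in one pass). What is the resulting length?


Input: eadaaabbbd
Stack-based adjacent duplicate removal:
  Read 'e': push. Stack: e
  Read 'a': push. Stack: ea
  Read 'd': push. Stack: ead
  Read 'a': push. Stack: eada
  Read 'a': matches stack top 'a' => pop. Stack: ead
  Read 'a': push. Stack: eada
  Read 'b': push. Stack: eadab
  Read 'b': matches stack top 'b' => pop. Stack: eada
  Read 'b': push. Stack: eadab
  Read 'd': push. Stack: eadabd
Final stack: "eadabd" (length 6)

6


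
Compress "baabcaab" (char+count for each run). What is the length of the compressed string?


Input: baabcaab
Runs:
  'b' x 1 => "b1"
  'a' x 2 => "a2"
  'b' x 1 => "b1"
  'c' x 1 => "c1"
  'a' x 2 => "a2"
  'b' x 1 => "b1"
Compressed: "b1a2b1c1a2b1"
Compressed length: 12

12


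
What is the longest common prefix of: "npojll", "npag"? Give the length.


Words: npojll, npag
  Position 0: all 'n' => match
  Position 1: all 'p' => match
  Position 2: ('o', 'a') => mismatch, stop
LCP = "np" (length 2)

2


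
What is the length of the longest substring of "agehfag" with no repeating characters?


Input: "agehfag"
Sliding window (track last position of each char):
  Position 0 ('a'): window [0,0] length 1 -- new best
  Position 1 ('g'): window [0,1] length 2 -- new best
  Position 2 ('e'): window [0,2] length 3 -- new best
  Position 3 ('h'): window [0,3] length 4 -- new best
  Position 4 ('f'): window [0,4] length 5 -- new best
  Position 5 ('a'): repeat (last at 0), move window start to 1
  Position 5 ('a'): window [1,5] length 5
  Position 6 ('g'): repeat (last at 1), move window start to 2
  Position 6 ('g'): window [2,6] length 5
Longest substring with no repeats: "agehf" with length 5

5


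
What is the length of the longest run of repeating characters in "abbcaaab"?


Input: "abbcaaab"
Scanning for longest run:
  Position 1 ('b'): new char, reset run to 1
  Position 2 ('b'): continues run of 'b', length=2
  Position 3 ('c'): new char, reset run to 1
  Position 4 ('a'): new char, reset run to 1
  Position 5 ('a'): continues run of 'a', length=2
  Position 6 ('a'): continues run of 'a', length=3
  Position 7 ('b'): new char, reset run to 1
Longest run: 'a' with length 3

3


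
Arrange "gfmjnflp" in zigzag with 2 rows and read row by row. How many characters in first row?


Zigzag "gfmjnflp" into 2 rows:
Placing characters:
  'g' => row 0
  'f' => row 1
  'm' => row 0
  'j' => row 1
  'n' => row 0
  'f' => row 1
  'l' => row 0
  'p' => row 1
Rows:
  Row 0: "gmnl"
  Row 1: "fjfp"
First row length: 4

4


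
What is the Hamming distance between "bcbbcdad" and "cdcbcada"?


Comparing "bcbbcdad" and "cdcbcada" position by position:
  Position 0: 'b' vs 'c' => differ
  Position 1: 'c' vs 'd' => differ
  Position 2: 'b' vs 'c' => differ
  Position 3: 'b' vs 'b' => same
  Position 4: 'c' vs 'c' => same
  Position 5: 'd' vs 'a' => differ
  Position 6: 'a' vs 'd' => differ
  Position 7: 'd' vs 'a' => differ
Total differences (Hamming distance): 6

6


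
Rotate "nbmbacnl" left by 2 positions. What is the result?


Input: "nbmbacnl", rotate left by 2
First 2 characters: "nb"
Remaining characters: "mbacnl"
Concatenate remaining + first: "mbacnl" + "nb" = "mbacnlnb"

mbacnlnb


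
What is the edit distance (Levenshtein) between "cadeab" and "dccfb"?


Computing edit distance: "cadeab" -> "dccfb"
DP table:
           d    c    c    f    b
      0    1    2    3    4    5
  c   1    1    1    2    3    4
  a   2    2    2    2    3    4
  d   3    2    3    3    3    4
  e   4    3    3    4    4    4
  a   5    4    4    4    5    5
  b   6    5    5    5    5    5
Edit distance = dp[6][5] = 5

5


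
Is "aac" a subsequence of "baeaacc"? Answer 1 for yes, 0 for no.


Check if "aac" is a subsequence of "baeaacc"
Greedy scan:
  Position 0 ('b'): no match needed
  Position 1 ('a'): matches sub[0] = 'a'
  Position 2 ('e'): no match needed
  Position 3 ('a'): matches sub[1] = 'a'
  Position 4 ('a'): no match needed
  Position 5 ('c'): matches sub[2] = 'c'
  Position 6 ('c'): no match needed
All 3 characters matched => is a subsequence

1


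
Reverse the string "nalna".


Input: nalna
Reading characters right to left:
  Position 4: 'a'
  Position 3: 'n'
  Position 2: 'l'
  Position 1: 'a'
  Position 0: 'n'
Reversed: anlan

anlan


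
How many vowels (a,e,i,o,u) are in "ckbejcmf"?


Input: ckbejcmf
Checking each character:
  'c' at position 0: consonant
  'k' at position 1: consonant
  'b' at position 2: consonant
  'e' at position 3: vowel (running total: 1)
  'j' at position 4: consonant
  'c' at position 5: consonant
  'm' at position 6: consonant
  'f' at position 7: consonant
Total vowels: 1

1


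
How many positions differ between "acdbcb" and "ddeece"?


Comparing "acdbcb" and "ddeece" position by position:
  Position 0: 'a' vs 'd' => DIFFER
  Position 1: 'c' vs 'd' => DIFFER
  Position 2: 'd' vs 'e' => DIFFER
  Position 3: 'b' vs 'e' => DIFFER
  Position 4: 'c' vs 'c' => same
  Position 5: 'b' vs 'e' => DIFFER
Positions that differ: 5

5


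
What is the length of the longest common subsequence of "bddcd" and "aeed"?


LCS of "bddcd" and "aeed"
DP table:
           a    e    e    d
      0    0    0    0    0
  b   0    0    0    0    0
  d   0    0    0    0    1
  d   0    0    0    0    1
  c   0    0    0    0    1
  d   0    0    0    0    1
LCS length = dp[5][4] = 1

1


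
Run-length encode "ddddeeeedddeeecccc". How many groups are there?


Input: ddddeeeedddeeecccc
Scanning for consecutive runs:
  Group 1: 'd' x 4 (positions 0-3)
  Group 2: 'e' x 4 (positions 4-7)
  Group 3: 'd' x 3 (positions 8-10)
  Group 4: 'e' x 3 (positions 11-13)
  Group 5: 'c' x 4 (positions 14-17)
Total groups: 5

5


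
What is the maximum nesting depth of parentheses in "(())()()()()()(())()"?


Input: "(())()()()()()(())()"
Tracking depth:
  Position 0 '(': depth becomes 1
  Position 1 '(': depth becomes 2
  Position 2 ')': depth becomes 1
  Position 3 ')': depth becomes 0
  Position 4 '(': depth becomes 1
  Position 5 ')': depth becomes 0
  Position 6 '(': depth becomes 1
  Position 7 ')': depth becomes 0
  Position 8 '(': depth becomes 1
  Position 9 ')': depth becomes 0
  Position 10 '(': depth becomes 1
  Position 11 ')': depth becomes 0
  Position 12 '(': depth becomes 1
  Position 13 ')': depth becomes 0
  Position 14 '(': depth becomes 1
  Position 15 '(': depth becomes 2
  Position 16 ')': depth becomes 1
  Position 17 ')': depth becomes 0
  Position 18 '(': depth becomes 1
  Position 19 ')': depth becomes 0
Maximum depth reached: 2

2


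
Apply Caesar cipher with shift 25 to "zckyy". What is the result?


Caesar cipher: shift "zckyy" by 25
  'z' (pos 25) + 25 = pos 24 = 'y'
  'c' (pos 2) + 25 = pos 1 = 'b'
  'k' (pos 10) + 25 = pos 9 = 'j'
  'y' (pos 24) + 25 = pos 23 = 'x'
  'y' (pos 24) + 25 = pos 23 = 'x'
Result: ybjxx

ybjxx


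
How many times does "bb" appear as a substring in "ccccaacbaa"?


Searching for "bb" in "ccccaacbaa"
Scanning each position:
  Position 0: "cc" => no
  Position 1: "cc" => no
  Position 2: "cc" => no
  Position 3: "ca" => no
  Position 4: "aa" => no
  Position 5: "ac" => no
  Position 6: "cb" => no
  Position 7: "ba" => no
  Position 8: "aa" => no
Total occurrences: 0

0


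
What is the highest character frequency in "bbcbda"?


Input: bbcbda
Character counts:
  'a': 1
  'b': 3
  'c': 1
  'd': 1
Maximum frequency: 3

3


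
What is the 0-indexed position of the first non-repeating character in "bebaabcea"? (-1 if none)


Input: bebaabcea
Character frequencies:
  'a': 3
  'b': 3
  'c': 1
  'e': 2
Scanning left to right for freq == 1:
  Position 0 ('b'): freq=3, skip
  Position 1 ('e'): freq=2, skip
  Position 2 ('b'): freq=3, skip
  Position 3 ('a'): freq=3, skip
  Position 4 ('a'): freq=3, skip
  Position 5 ('b'): freq=3, skip
  Position 6 ('c'): unique! => answer = 6

6


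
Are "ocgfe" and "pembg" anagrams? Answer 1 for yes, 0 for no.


Strings: "ocgfe", "pembg"
Sorted first:  cefgo
Sorted second: begmp
Differ at position 0: 'c' vs 'b' => not anagrams

0


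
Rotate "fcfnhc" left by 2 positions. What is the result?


Input: "fcfnhc", rotate left by 2
First 2 characters: "fc"
Remaining characters: "fnhc"
Concatenate remaining + first: "fnhc" + "fc" = "fnhcfc"

fnhcfc


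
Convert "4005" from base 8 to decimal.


Input: "4005" in base 8
Positional expansion:
  Digit '4' (value 4) x 8^3 = 2048
  Digit '0' (value 0) x 8^2 = 0
  Digit '0' (value 0) x 8^1 = 0
  Digit '5' (value 5) x 8^0 = 5
Sum = 2053

2053


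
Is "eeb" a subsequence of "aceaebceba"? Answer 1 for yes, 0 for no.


Check if "eeb" is a subsequence of "aceaebceba"
Greedy scan:
  Position 0 ('a'): no match needed
  Position 1 ('c'): no match needed
  Position 2 ('e'): matches sub[0] = 'e'
  Position 3 ('a'): no match needed
  Position 4 ('e'): matches sub[1] = 'e'
  Position 5 ('b'): matches sub[2] = 'b'
  Position 6 ('c'): no match needed
  Position 7 ('e'): no match needed
  Position 8 ('b'): no match needed
  Position 9 ('a'): no match needed
All 3 characters matched => is a subsequence

1


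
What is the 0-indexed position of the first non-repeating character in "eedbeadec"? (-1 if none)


Input: eedbeadec
Character frequencies:
  'a': 1
  'b': 1
  'c': 1
  'd': 2
  'e': 4
Scanning left to right for freq == 1:
  Position 0 ('e'): freq=4, skip
  Position 1 ('e'): freq=4, skip
  Position 2 ('d'): freq=2, skip
  Position 3 ('b'): unique! => answer = 3

3


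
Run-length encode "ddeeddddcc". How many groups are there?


Input: ddeeddddcc
Scanning for consecutive runs:
  Group 1: 'd' x 2 (positions 0-1)
  Group 2: 'e' x 2 (positions 2-3)
  Group 3: 'd' x 4 (positions 4-7)
  Group 4: 'c' x 2 (positions 8-9)
Total groups: 4

4
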